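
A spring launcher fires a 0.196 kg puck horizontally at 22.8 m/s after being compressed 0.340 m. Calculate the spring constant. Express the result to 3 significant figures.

½kx² = ½mv²
k = mv²/x² = (0.196)(22.8)²/(0.340)² = 881.4 N/m

k = 881 N/m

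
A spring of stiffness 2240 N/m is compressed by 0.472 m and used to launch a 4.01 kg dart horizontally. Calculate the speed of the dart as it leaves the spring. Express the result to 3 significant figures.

The dart leaves the spring when the spring is at natural length, so ½kx² = ½mv²
v = x√(k/m) = 0.472 × √(2240/4.01) = 11.16 m/s

v = 11.2 m/s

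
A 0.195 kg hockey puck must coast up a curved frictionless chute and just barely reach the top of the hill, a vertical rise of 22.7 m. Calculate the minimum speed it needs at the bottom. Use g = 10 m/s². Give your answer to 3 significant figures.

v = 21.3 m/s

At the top it is momentarily at rest, so all KE converts to PE: ½mv² = mgh
v = √(2gh) = √(2 × 10 × 22.7) = 21.31 m/s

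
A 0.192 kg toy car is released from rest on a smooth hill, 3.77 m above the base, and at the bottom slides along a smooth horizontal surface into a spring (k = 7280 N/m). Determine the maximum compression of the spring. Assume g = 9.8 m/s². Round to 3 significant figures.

x = 0.0441 m

At max compression the car is momentarily at rest: mgh = ½kx²
x = √(2mgh/k) = √(2 × 0.192 × 9.8 × 3.77 / 7280) = 0.04415 m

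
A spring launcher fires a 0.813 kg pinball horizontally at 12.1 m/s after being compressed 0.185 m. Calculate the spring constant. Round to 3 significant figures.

k = 3480 N/m

Energy stored in the spring equals the launch KE: ½kx² = ½mv²
k = mv²/x² = (0.813)(12.1)²/(0.185)² = 3478 N/m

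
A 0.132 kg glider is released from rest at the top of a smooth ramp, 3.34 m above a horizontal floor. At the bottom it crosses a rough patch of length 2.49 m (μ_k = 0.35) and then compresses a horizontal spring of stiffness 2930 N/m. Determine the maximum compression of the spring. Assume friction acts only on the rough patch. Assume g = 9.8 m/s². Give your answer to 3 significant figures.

x = 0.0467 m

Initial energy: E₁ = mgh = (0.132)(9.8)(3.34) = 4.3206 J
Friction removes W_f = μ_k mg d = (0.35)(0.132)(9.8)(2.49) = 1.127 J
Energy reaching the spring: E = 4.3206 − 1.127 = 3.1933 J
At max compression ½kx² = E ⇒ x = √(2E/k) = √(2 × 3.1933/2930) = 0.04669 m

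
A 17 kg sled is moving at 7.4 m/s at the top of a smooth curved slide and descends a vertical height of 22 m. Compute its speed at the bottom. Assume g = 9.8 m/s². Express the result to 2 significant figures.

Mechanical energy is conserved (no friction): ½mv₀² + mgh = ½mv²
The mass cancels from both sides.
v² = v₀² + 2gh = (7.4)² + 2(9.8)(22) = 485.96
v = √485.96 = 22.04 m/s

v = 22 m/s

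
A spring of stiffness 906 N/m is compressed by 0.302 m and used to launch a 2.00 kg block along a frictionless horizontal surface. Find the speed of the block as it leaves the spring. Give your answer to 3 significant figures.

v = 6.43 m/s

Conservation of energy: ½kx² = ½mv²
v = x√(k/m) = 0.302 × √(906/2.00) = 6.428 m/s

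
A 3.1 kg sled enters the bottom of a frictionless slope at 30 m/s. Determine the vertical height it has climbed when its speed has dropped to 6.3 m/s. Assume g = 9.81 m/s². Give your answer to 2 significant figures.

Conservation of energy: ½mv₁² = ½mv₂² + mgh
h = (v₁² − v₂²)/(2g) = (30² − 6.3²)/(2 × 9.81) = 43.85 m

h = 44 m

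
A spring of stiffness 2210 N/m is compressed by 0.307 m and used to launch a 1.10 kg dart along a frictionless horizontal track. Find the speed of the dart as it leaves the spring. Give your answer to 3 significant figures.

v = 13.8 m/s

Spring PE converts entirely to kinetic energy: ½kx² = ½mv²
v = x√(k/m) = 0.307 × √(2210/1.10) = 13.76 m/s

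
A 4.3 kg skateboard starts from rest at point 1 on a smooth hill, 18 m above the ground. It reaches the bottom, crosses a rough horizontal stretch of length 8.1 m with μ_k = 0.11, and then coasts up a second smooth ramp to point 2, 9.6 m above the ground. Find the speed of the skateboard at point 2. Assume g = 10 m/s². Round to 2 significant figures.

v = 12 m/s

Energy at 1: mgh₁ = (4.3)(10)(18) = 774.00 J
Friction loss: W_f = μ_k mg d = 38.31 J
At 2: ½mv² + mgh₂ = mgh₁ − W_f
½mv² = 774.00 − 38.31 − 412.80 = 322.89 J
v = √(2 × 322.89/4.3) = 12.25 m/s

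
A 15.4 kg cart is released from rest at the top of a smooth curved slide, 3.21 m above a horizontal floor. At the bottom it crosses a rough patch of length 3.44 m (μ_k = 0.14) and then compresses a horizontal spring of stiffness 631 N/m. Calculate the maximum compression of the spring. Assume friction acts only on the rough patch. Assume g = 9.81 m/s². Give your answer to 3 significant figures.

Initial energy: E₁ = mgh = (15.4)(9.81)(3.21) = 484.95 J
Friction removes W_f = μ_k mg d = (0.14)(15.4)(9.81)(3.44) = 72.76 J
Energy reaching the spring: E = 484.95 − 72.76 = 412.19 J
At max compression ½kx² = E ⇒ x = √(2E/k) = √(2 × 412.19/631) = 1.143 m

x = 1.14 m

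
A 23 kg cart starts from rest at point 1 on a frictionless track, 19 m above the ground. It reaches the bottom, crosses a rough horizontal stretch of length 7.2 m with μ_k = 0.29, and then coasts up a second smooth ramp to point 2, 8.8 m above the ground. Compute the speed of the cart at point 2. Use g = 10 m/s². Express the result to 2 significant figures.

v = 13 m/s

Energy at 1: mgh₁ = (23)(10)(19) = 4370.0 J
Friction loss: W_f = μ_k mg d = 480.2 J
At 2: ½mv² + mgh₂ = mgh₁ − W_f
½mv² = 4370.0 − 480.2 − 2024.0 = 1865.8 J
v = √(2 × 1865.8/23) = 12.74 m/s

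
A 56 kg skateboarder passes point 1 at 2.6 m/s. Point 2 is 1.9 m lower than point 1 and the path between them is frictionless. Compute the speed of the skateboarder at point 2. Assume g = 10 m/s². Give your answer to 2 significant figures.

v = 6.7 m/s

Energy conservation between the two points: ½mv₀² + mgh = ½mv²
v² = v₀² + 2gh = (2.6)² + 2(10)(1.9) = 44.760
v = √44.760 = 6.690 m/s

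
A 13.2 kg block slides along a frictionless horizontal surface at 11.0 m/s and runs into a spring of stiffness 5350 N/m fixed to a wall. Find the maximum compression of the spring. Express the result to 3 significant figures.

x = 0.546 m

All KE is stored as spring PE at maximum compression: ½mv² = ½kx²
x = v√(m/k) = 11.0 × √(13.2/5350) = 0.5464 m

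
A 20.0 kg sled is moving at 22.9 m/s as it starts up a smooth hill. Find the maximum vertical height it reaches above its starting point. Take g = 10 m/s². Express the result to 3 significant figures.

Setting KE at the bottom equal to PE gained: ½mv² = mgh
h = v²/(2g) = 22.9²/(2 × 10) = 26.22 m

h = 26.2 m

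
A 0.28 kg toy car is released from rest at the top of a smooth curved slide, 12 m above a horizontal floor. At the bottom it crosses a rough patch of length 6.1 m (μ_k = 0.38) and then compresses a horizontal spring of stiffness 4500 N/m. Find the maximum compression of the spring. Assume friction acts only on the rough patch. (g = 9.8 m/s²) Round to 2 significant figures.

Initial energy: E₁ = mgh = (0.28)(9.8)(12) = 32.928 J
Friction removes W_f = μ_k mg d = (0.38)(0.28)(9.8)(6.1) = 6.361 J
Energy reaching the spring: E = 32.928 − 6.361 = 26.567 J
At max compression ½kx² = E ⇒ x = √(2E/k) = √(2 × 26.567/4500) = 0.1087 m

x = 0.11 m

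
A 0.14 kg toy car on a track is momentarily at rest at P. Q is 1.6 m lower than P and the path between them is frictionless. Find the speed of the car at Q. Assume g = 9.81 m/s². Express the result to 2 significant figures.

By conservation of mechanical energy, mgh = ½mv²
v = √(2gh) = √(2 × 9.81 × 1.6) = √31.392 = 5.603 m/s

v = 5.6 m/s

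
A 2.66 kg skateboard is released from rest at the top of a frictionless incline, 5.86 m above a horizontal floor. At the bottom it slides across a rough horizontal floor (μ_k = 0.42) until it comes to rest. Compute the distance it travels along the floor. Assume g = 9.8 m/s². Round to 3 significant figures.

Applying the work–energy principle:
At rest all PE has been dissipated by friction: mgh = μ_k m g d
d = h/μ_k = 5.86/0.42 = 13.95 m

d = 14.0 m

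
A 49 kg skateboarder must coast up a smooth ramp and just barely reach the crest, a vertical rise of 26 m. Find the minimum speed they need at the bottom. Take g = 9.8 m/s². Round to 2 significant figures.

At the top they are momentarily at rest, so all KE converts to PE: ½mv² = mgh
v = √(2gh) = √(2 × 9.8 × 26) = 22.57 m/s

v = 23 m/s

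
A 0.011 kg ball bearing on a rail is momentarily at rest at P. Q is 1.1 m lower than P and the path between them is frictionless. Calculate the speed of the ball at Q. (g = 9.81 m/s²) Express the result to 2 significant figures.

Energy conservation between the two points: mgh = ½mv²
The mass cancels from both sides.
v = √(2gh) = √(2 × 9.81 × 1.1) = √21.582 = 4.646 m/s

v = 4.6 m/s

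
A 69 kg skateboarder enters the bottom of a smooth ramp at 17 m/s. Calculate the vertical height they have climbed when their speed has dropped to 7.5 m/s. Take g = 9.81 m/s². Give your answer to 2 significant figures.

h = 12 m

Energy balance between the two points: ½mv₁² = ½mv₂² + mgh
h = (v₁² − v₂²)/(2g) = (17² − 7.5²)/(2 × 9.81) = 11.86 m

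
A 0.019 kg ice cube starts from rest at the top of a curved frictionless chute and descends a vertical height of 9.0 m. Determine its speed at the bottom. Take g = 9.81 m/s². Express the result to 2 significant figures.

v = 13 m/s

Equating total energy at the two states: mgh = ½mv²
The mass cancels from both sides.
v = √(2gh) = √(2 × 9.81 × 9.0) = √176.58 = 13.29 m/s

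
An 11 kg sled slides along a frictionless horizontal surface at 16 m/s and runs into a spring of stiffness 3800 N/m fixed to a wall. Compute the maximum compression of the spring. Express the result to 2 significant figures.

All KE is stored as spring PE at maximum compression: ½mv² = ½kx²
x = v√(m/k) = 16 × √(11/3800) = 0.8608 m

x = 0.86 m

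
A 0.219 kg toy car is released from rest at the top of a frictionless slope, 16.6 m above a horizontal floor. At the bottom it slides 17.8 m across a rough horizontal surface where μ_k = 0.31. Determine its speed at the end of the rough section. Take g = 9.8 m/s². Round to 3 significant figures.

v = 14.7 m/s

Applying the work–energy principle:
mgh = ½mv² + μ_k m g d
W_f = μ_k mg d = (0.31)(0.219)(9.8)(17.8) = 11.84 J
½mv² = mgh − W_f = 35.627 − 11.84 = 23.784 J
v = √(2 × 23.784/0.219) = 14.74 m/s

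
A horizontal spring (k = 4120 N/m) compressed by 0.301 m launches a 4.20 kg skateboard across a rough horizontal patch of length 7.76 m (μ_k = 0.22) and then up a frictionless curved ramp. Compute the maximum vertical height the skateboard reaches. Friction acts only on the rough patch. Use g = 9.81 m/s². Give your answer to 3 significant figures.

h = 2.82 m

Spring energy: E₀ = ½kx² = ½(4120)(0.301)² = 186.64 J
Friction: W_f = μ_k mg d = (0.22)(4.20)(9.81)(7.76) = 70.34 J
Energy at base of ramp: E = 186.64 − 70.34 = 116.30 J
At max height all remaining energy is PE: mgh = E ⇒ h = E/(mg) = 116.30/(4.20 × 9.81) = 2.823 m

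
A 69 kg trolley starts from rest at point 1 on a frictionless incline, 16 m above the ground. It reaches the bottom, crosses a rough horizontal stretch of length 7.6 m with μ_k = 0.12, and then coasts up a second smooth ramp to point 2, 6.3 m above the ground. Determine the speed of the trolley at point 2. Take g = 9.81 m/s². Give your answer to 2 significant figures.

Energy at 1: mgh₁ = (69)(9.81)(16) = 10830 J
Friction loss: W_f = μ_k mg d = 617.3 J
At 2: ½mv² + mgh₂ = mgh₁ − W_f
½mv² = 10830 − 617.3 − 4264.4 = 5948.5 J
v = √(2 × 5948.5/69) = 13.13 m/s

v = 13 m/s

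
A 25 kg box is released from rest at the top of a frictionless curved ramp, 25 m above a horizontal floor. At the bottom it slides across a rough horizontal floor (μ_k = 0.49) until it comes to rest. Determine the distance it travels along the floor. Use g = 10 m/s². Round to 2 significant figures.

d = 51 m

Energy bookkeeping (friction removes W_f = μ_k N d):
At rest all PE has been dissipated by friction: mgh = μ_k m g d
d = h/μ_k = 25/0.49 = 51.02 m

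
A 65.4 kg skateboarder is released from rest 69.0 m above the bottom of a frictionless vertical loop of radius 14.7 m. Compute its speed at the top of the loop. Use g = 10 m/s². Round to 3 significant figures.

Energy conservation: mgh = ½mv_top² + mg(2r)
v_top² = 2g(h − 2r) = 2(10)(69.0 − 29.40) = 792.0
v_top = 28.14 m/s

v = 28.1 m/s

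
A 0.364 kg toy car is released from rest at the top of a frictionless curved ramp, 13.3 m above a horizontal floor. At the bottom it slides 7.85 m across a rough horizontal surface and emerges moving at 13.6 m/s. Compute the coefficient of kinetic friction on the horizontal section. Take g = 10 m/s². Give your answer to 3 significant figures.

μ_k = 0.516

Energy at the top = energy at the end + work done against friction:
mgh = ½mv² + μ_k m g d
mgh = 48.412 J; ½mv² = 33.663 J
W_f = 48.412 − 33.663 = 14.75 J
μ_k = W_f/(mg·d) = 14.75/(3.640 × 7.85) = 0.5162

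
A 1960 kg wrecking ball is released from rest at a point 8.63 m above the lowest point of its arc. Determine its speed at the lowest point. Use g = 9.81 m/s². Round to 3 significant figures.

Mechanical energy is conserved (no friction): mgh = ½mv²
v = √(2gh) = √(2 × 9.81 × 8.63) = √169.32 = 13.01 m/s

v = 13.0 m/s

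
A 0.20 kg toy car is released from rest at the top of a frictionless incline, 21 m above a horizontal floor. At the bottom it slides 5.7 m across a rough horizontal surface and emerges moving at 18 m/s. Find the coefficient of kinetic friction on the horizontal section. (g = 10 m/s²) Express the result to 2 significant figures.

μ_k = 0.84

Energy bookkeeping (friction removes W_f = μ_k N d):
mgh = ½mv² + μ_k m g d
mgh = 42.000 J; ½mv² = 32.400 J
W_f = 42.000 − 32.400 = 9.600 J
μ_k = W_f/(mg·d) = 9.600/(2.000 × 5.7) = 0.8421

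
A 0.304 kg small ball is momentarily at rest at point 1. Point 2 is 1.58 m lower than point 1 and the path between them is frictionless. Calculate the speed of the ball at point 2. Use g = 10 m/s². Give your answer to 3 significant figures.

Equating total energy at the two states: mgh = ½mv²
v = √(2gh) = √(2 × 10 × 1.58) = √31.600 = 5.621 m/s

v = 5.62 m/s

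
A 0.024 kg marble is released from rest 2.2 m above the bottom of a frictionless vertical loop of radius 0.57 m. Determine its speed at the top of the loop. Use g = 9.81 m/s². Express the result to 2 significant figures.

v = 4.6 m/s

Energy conservation: mgh = ½mv_top² + mg(2r)
v_top² = 2g(h − 2r) = 2(9.81)(2.2 − 1.140) = 20.80
v_top = 4.560 m/s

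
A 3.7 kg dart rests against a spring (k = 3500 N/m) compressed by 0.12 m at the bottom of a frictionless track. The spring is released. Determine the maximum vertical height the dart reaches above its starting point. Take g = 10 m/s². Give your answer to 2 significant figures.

At maximum height the dart is at rest, so ½kx² = mgh
h = kx²/(2mg) = (3500)(0.12)²/(2 × 3.7 × 10) = 0.6811 m

h = 0.68 m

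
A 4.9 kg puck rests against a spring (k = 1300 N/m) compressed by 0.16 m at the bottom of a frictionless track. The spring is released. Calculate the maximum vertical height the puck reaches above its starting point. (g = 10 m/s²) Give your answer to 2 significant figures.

h = 0.34 m

At maximum height the puck is at rest, so ½kx² = mgh
h = kx²/(2mg) = (1300)(0.16)²/(2 × 4.9 × 10) = 0.3396 m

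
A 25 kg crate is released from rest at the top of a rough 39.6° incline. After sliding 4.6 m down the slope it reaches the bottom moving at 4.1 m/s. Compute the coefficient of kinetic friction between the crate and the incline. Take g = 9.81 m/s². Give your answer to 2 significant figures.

Energy balance down the incline: mg L sinθ − ½mv² = μ_k (mg cosθ) L
mgL sinθ = 719.11 J; ½mv² = 210.12 J
W_f = 719.11 − 210.12 = 509.0 J
μ_k = W_f/(mg cosθ · L) = 509.0/(189.0 × 4.6) = 0.5855

μ_k = 0.59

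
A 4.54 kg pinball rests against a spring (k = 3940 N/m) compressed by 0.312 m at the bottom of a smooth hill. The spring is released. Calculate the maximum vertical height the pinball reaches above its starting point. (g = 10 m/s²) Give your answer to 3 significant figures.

h = 4.22 m

Energy conservation from release to the highest point: ½kx² = mgh
h = kx²/(2mg) = (3940)(0.312)²/(2 × 4.54 × 10) = 4.224 m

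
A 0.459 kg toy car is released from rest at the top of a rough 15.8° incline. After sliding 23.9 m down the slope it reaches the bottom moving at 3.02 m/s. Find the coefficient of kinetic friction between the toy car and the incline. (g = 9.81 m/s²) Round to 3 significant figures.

μ_k = 0.263

Energy balance down the incline: mg L sinθ − ½mv² = μ_k (mg cosθ) L
mgL sinθ = 29.302 J; ½mv² = 2.0931 J
W_f = 29.302 − 2.0931 = 27.21 J
μ_k = W_f/(mg cosθ · L) = 27.21/(4.333 × 23.9) = 0.2628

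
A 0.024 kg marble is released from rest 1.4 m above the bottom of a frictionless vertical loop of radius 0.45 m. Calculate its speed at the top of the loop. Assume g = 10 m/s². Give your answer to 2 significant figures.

Energy conservation: mgh = ½mv_top² + mg(2r)
v_top² = 2g(h − 2r) = 2(10)(1.4 − 0.9000) = 10.000
v_top = 3.162 m/s

v = 3.2 m/s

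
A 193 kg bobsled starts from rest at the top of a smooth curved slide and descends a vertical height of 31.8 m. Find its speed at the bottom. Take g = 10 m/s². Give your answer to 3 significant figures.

v = 25.2 m/s

By conservation of mechanical energy, mgh = ½mv²
The mass cancels from both sides.
v = √(2gh) = √(2 × 10 × 31.8) = √636.00 = 25.22 m/s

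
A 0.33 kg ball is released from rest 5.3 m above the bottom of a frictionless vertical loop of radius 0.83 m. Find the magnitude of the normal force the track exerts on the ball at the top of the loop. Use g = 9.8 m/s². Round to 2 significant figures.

Energy from release to top (height 2r): mgh = ½mv_top² + mg(2r)
v_top² = 2g(h − 2r) = 2(9.8)(5.3 − 1.660) = 71.344 m²/s²
At the top, both N and weight point toward the centre: N + mg = mv_top²/r
N = m(v_top²/r − g) = 0.33(71.344/0.83 − 9.8) = 25.13 N

N = 25 N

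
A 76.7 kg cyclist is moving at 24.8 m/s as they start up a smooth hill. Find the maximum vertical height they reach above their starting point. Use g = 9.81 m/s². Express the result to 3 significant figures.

Setting KE at the bottom equal to PE gained: ½mv² = mgh
h = v²/(2g) = 24.8²/(2 × 9.81) = 31.35 m

h = 31.3 m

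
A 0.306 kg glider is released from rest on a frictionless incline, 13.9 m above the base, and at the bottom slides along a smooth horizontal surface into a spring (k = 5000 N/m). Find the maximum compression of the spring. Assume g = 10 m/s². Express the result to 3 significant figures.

x = 0.130 m

At max compression the glider is momentarily at rest: mgh = ½kx²
x = √(2mgh/k) = √(2 × 0.306 × 10 × 13.9 / 5000) = 0.1304 m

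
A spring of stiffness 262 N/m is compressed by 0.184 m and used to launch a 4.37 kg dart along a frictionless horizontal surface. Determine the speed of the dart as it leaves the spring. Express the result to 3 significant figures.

Spring PE converts entirely to kinetic energy: ½kx² = ½mv²
v = x√(k/m) = 0.184 × √(262/4.37) = 1.425 m/s

v = 1.42 m/s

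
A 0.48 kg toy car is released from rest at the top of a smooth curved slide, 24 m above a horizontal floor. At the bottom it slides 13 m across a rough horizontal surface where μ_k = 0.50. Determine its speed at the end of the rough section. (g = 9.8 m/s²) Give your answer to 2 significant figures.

v = 19 m/s

Energy bookkeeping (friction removes W_f = μ_k N d):
mgh = ½mv² + μ_k m g d
W_f = μ_k mg d = (0.50)(0.48)(9.8)(13) = 30.58 J
½mv² = mgh − W_f = 112.90 − 30.58 = 82.320 J
v = √(2 × 82.320/0.48) = 18.52 m/s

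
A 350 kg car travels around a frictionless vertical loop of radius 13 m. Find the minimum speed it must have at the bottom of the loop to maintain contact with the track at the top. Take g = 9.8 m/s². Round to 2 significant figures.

v = 25 m/s

At the top: mg = mv_top²/r ⇒ v_top² = gr = 127.4 m²/s²
Energy from bottom to top (height 2r): ½mv_bot² = ½mv_top² + mg(2r)
v_bot² = gr + 4gr = 5gr = 637.0
v_bot = √(5gr) = 25.24 m/s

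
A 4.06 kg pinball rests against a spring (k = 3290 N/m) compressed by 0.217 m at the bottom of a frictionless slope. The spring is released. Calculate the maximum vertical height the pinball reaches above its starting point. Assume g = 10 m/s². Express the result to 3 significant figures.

h = 1.91 m

All spring PE becomes gravitational PE at the highest point: ½kx² = mgh
h = kx²/(2mg) = (3290)(0.217)²/(2 × 4.06 × 10) = 1.908 m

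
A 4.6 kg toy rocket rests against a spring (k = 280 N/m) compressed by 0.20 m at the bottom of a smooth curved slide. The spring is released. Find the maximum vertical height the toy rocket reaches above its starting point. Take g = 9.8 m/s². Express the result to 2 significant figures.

At maximum height the toy rocket is at rest, so ½kx² = mgh
h = kx²/(2mg) = (280)(0.20)²/(2 × 4.6 × 9.8) = 0.1242 m

h = 0.12 m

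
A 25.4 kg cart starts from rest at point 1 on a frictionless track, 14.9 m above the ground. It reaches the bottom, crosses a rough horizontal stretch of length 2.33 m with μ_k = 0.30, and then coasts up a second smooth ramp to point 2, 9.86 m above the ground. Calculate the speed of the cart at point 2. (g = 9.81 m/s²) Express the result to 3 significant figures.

v = 9.23 m/s

Energy at 1: mgh₁ = (25.4)(9.81)(14.9) = 3712.7 J
Friction loss: W_f = μ_k mg d = 174.2 J
At 2: ½mv² + mgh₂ = mgh₁ − W_f
½mv² = 3712.7 − 174.2 − 2456.9 = 1081.7 J
v = √(2 × 1081.7/25.4) = 9.229 m/s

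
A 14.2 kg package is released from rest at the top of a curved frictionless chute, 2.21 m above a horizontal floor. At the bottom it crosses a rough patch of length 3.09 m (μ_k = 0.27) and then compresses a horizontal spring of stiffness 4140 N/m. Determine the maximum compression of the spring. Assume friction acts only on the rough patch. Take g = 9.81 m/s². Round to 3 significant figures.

x = 0.304 m

Initial energy: E₁ = mgh = (14.2)(9.81)(2.21) = 307.86 J
Friction removes W_f = μ_k mg d = (0.27)(14.2)(9.81)(3.09) = 116.2 J
Energy reaching the spring: E = 307.86 − 116.2 = 191.64 J
At max compression ½kx² = E ⇒ x = √(2E/k) = √(2 × 191.64/4140) = 0.3043 m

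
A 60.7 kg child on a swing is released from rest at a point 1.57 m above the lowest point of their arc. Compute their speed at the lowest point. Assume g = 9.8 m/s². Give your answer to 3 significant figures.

Mechanical energy is conserved (no friction): mgh = ½mv²
The mass cancels from both sides.
v = √(2gh) = √(2 × 9.8 × 1.57) = √30.772 = 5.547 m/s

v = 5.55 m/s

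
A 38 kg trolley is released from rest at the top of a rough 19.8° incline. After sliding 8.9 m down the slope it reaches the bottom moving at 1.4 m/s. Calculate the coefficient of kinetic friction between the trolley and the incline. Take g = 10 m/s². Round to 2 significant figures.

mgh = ½mv² + μ_k (mg cosθ) L, with h = L sinθ
mgL sinθ = 1145.6 J; ½mv² = 37.240 J
W_f = 1145.6 − 37.240 = 1108 J
μ_k = W_f/(mg cosθ · L) = 1108/(357.5 × 8.9) = 0.3483

μ_k = 0.35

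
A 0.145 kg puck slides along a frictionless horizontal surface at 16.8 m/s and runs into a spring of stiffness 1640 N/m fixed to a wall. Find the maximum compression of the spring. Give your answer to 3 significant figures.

x = 0.158 m

Conservation of energy between contact and max compression: ½mv² = ½kx²
x = v√(m/k) = 16.8 × √(0.145/1640) = 0.1580 m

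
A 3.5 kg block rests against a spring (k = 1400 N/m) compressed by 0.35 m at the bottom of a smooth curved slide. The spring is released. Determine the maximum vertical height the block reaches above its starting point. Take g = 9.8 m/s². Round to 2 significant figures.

At maximum height the block is at rest, so ½kx² = mgh
h = kx²/(2mg) = (1400)(0.35)²/(2 × 3.5 × 9.8) = 2.500 m

h = 2.5 m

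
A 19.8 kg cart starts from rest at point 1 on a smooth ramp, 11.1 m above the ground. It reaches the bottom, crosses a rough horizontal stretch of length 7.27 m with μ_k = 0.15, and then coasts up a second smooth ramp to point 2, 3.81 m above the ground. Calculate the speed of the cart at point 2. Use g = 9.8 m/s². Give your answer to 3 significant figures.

v = 11.0 m/s

Energy at 1: mgh₁ = (19.8)(9.8)(11.1) = 2153.8 J
Friction loss: W_f = μ_k mg d = 211.6 J
At 2: ½mv² + mgh₂ = mgh₁ − W_f
½mv² = 2153.8 − 211.6 − 739.29 = 1203.0 J
v = √(2 × 1203.0/19.8) = 11.02 m/s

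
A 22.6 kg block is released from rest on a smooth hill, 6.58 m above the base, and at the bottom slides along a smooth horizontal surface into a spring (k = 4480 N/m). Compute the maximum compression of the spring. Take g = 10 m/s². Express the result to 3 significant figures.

Energy conservation (no friction) from release to max compression: mgh = ½kx²
x = √(2mgh/k) = √(2 × 22.6 × 10 × 6.58 / 4480) = 0.8148 m

x = 0.815 m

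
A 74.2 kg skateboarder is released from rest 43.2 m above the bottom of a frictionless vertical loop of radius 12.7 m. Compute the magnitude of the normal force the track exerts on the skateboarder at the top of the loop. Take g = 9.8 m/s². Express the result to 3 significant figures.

N = 1310 N

Energy from release to top (height 2r): mgh = ½mv_top² + mg(2r)
v_top² = 2g(h − 2r) = 2(9.8)(43.2 − 25.40) = 348.88 m²/s²
At the top, both N and weight point toward the centre: N + mg = mv_top²/r
N = m(v_top²/r − g) = 74.2(348.88/12.7 − 9.8) = 1311 N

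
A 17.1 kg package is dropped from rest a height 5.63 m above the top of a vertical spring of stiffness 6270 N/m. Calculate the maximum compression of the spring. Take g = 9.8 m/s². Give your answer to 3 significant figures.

Measuring PE from the top of the relaxed spring, at max compression the package has dropped H + x with zero KE, so:
mg(H + x) = ½kx²
½(6270)x² − (17.1)(9.8)x − (17.1)(9.8)(5.63) = 0
3135x² − 167.6x − 943.5 = 0
x = [167.6 + √(28083 + 1.1831e+07)]/(2 × 3135) = 0.5760 m

x = 0.576 m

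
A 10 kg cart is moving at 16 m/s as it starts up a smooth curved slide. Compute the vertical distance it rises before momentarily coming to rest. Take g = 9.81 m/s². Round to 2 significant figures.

By energy conservation, ½mv² = mgh
h = v²/(2g) = 16²/(2 × 9.81) = 13.05 m

h = 13 m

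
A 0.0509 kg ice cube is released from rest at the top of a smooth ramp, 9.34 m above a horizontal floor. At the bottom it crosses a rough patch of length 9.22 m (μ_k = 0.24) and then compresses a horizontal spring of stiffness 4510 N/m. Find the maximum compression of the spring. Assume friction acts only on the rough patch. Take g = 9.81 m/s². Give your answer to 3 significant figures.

x = 0.0397 m

Initial energy: E₁ = mgh = (0.0509)(9.81)(9.34) = 4.6637 J
Friction removes W_f = μ_k mg d = (0.24)(0.0509)(9.81)(9.22) = 1.105 J
Energy reaching the spring: E = 4.6637 − 1.105 = 3.5588 J
At max compression ½kx² = E ⇒ x = √(2E/k) = √(2 × 3.5588/4510) = 0.03973 m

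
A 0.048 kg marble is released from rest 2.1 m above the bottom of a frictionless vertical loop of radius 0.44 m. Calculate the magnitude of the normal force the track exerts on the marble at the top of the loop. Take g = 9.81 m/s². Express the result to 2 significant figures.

N = 2.1 N

Energy from release to top (height 2r): mgh = ½mv_top² + mg(2r)
v_top² = 2g(h − 2r) = 2(9.81)(2.1 − 0.8800) = 23.936 m²/s²
At the top, both N and weight point toward the centre: N + mg = mv_top²/r
N = m(v_top²/r − g) = 0.048(23.936/0.44 − 9.81) = 2.140 N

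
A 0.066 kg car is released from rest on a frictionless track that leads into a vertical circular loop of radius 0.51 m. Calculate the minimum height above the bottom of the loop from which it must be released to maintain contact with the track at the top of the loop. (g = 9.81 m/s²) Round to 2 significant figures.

At the top, for minimum speed gravity alone supplies the centripetal force: mg = mv_top²/r ⇒ v_top² = gr = 5.003 m²/s²
Energy conservation from release height h to the top (height 2r): mgh = ½mv_top² + mg(2r)
h = v_top²/(2g) + 2r = r/2 + 2r = 5r/2 = 1.275 m

h = 1.3 m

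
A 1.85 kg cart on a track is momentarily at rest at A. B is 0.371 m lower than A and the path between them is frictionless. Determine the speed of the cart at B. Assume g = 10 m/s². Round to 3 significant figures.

v = 2.72 m/s

By conservation of mechanical energy, mgh = ½mv²
v = √(2gh) = √(2 × 10 × 0.371) = √7.4200 = 2.724 m/s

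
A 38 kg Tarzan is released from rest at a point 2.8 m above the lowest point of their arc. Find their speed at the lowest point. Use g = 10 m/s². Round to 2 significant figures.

Energy conservation between the two points: mgh = ½mv²
The mass cancels from both sides.
v = √(2gh) = √(2 × 10 × 2.8) = √56.000 = 7.483 m/s

v = 7.5 m/s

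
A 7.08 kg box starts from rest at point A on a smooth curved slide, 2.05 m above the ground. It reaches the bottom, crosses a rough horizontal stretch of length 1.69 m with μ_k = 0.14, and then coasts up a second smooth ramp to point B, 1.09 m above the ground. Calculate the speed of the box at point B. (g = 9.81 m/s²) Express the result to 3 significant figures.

Energy at A: mgh₁ = (7.08)(9.81)(2.05) = 142.38 J
Friction loss: W_f = μ_k mg d = 16.43 J
At B: ½mv² + mgh₂ = mgh₁ − W_f
½mv² = 142.38 − 16.43 − 75.706 = 50.244 J
v = √(2 × 50.244/7.08) = 3.767 m/s

v = 3.77 m/s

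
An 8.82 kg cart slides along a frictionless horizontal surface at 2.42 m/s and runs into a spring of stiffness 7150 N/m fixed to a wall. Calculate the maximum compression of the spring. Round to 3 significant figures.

Conservation of energy between contact and max compression: ½mv² = ½kx²
x = v√(m/k) = 2.42 × √(8.82/7150) = 0.08500 m

x = 0.0850 m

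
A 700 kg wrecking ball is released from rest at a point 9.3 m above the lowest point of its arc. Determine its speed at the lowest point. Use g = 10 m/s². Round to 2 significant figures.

By conservation of mechanical energy, mgh = ½mv²
v = √(2gh) = √(2 × 10 × 9.3) = √186.00 = 13.64 m/s

v = 14 m/s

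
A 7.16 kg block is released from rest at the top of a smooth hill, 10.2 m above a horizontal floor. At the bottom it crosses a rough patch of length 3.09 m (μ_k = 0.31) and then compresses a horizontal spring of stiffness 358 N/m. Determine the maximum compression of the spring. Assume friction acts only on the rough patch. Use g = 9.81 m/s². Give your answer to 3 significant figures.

Initial energy: E₁ = mgh = (7.16)(9.81)(10.2) = 716.44 J
Friction removes W_f = μ_k mg d = (0.31)(7.16)(9.81)(3.09) = 67.28 J
Energy reaching the spring: E = 716.44 − 67.28 = 649.16 J
At max compression ½kx² = E ⇒ x = √(2E/k) = √(2 × 649.16/358) = 1.904 m

x = 1.90 m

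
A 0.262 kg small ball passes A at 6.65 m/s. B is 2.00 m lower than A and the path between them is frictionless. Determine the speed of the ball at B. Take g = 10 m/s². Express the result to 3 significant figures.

Mechanical energy is conserved (no friction): ½mv₀² + mgh = ½mv²
v² = v₀² + 2gh = (6.65)² + 2(10)(2.00) = 84.222
v = √84.222 = 9.177 m/s

v = 9.18 m/s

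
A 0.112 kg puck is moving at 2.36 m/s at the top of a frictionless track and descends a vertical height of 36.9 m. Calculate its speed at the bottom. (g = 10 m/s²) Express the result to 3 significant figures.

v = 27.3 m/s

Mechanical energy is conserved (no friction): ½mv₀² + mgh = ½mv²
v² = v₀² + 2gh = (2.36)² + 2(10)(36.9) = 743.57
v = √743.57 = 27.27 m/s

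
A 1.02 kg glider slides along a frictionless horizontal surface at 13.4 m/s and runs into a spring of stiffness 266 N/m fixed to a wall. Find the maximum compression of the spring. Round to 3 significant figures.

x = 0.830 m

Conservation of energy between contact and max compression: ½mv² = ½kx²
x = v√(m/k) = 13.4 × √(1.02/266) = 0.8298 m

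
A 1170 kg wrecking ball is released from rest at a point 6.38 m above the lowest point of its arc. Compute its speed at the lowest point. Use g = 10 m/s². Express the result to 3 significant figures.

Mechanical energy is conserved (no friction): mgh = ½mv²
v = √(2gh) = √(2 × 10 × 6.38) = √127.60 = 11.30 m/s

v = 11.3 m/s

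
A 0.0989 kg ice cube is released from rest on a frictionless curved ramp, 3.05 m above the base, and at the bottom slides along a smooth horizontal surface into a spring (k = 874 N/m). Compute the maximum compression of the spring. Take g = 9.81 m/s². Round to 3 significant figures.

x = 0.0823 m

Gravitational PE at the top equals spring PE at max compression: mgh = ½kx²
x = √(2mgh/k) = √(2 × 0.0989 × 9.81 × 3.05 / 874) = 0.08229 m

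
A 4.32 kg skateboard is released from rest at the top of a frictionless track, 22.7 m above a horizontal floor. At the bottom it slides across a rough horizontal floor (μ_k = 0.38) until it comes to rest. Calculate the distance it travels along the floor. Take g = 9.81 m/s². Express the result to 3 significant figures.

d = 59.7 m

Energy bookkeeping (friction removes W_f = μ_k N d):
At rest all PE has been dissipated by friction: mgh = μ_k m g d
d = h/μ_k = 22.7/0.38 = 59.74 m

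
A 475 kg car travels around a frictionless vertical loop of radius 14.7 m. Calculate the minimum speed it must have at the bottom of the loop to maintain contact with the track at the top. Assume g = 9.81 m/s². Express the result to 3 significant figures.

At the top: mg = mv_top²/r ⇒ v_top² = gr = 144.2 m²/s²
Energy from bottom to top (height 2r): ½mv_bot² = ½mv_top² + mg(2r)
v_bot² = gr + 4gr = 5gr = 721.0
v_bot = √(5gr) = 26.85 m/s

v = 26.9 m/s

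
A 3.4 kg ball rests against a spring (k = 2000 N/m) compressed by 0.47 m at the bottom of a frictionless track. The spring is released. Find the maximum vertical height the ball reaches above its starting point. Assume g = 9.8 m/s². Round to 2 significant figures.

h = 6.6 m

All spring PE becomes gravitational PE at the highest point: ½kx² = mgh
h = kx²/(2mg) = (2000)(0.47)²/(2 × 3.4 × 9.8) = 6.630 m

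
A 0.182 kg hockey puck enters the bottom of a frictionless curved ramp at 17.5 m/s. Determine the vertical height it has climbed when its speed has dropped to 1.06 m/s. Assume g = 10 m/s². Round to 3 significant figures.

h = 15.3 m

Conservation of energy: ½mv₁² = ½mv₂² + mgh
h = (v₁² − v₂²)/(2g) = (17.5² − 1.06²)/(2 × 10) = 15.26 m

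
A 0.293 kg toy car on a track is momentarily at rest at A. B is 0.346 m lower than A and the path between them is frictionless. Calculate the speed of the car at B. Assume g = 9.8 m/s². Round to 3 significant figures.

v = 2.60 m/s

Mechanical energy is conserved (no friction): mgh = ½mv²
v = √(2gh) = √(2 × 9.8 × 0.346) = √6.7816 = 2.604 m/s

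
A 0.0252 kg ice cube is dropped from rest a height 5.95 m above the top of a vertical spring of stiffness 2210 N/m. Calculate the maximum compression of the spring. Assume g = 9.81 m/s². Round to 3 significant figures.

x = 0.0366 m

Take the reference level at the top of the uncompressed spring. At max compression the cube has fallen H + x and is momentarily at rest:
mg(H + x) = ½kx²
½(2210)x² − (0.0252)(9.81)x − (0.0252)(9.81)(5.95) = 0
1105x² − 0.2472x − 1.471 = 0
x = [0.2472 + √(0.06111 + 6501.4)]/(2 × 1105) = 0.03660 m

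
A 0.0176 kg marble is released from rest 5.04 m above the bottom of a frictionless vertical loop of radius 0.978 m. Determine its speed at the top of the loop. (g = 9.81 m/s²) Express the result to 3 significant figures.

v = 7.78 m/s

Energy conservation: mgh = ½mv_top² + mg(2r)
v_top² = 2g(h − 2r) = 2(9.81)(5.04 − 1.956) = 60.51
v_top = 7.779 m/s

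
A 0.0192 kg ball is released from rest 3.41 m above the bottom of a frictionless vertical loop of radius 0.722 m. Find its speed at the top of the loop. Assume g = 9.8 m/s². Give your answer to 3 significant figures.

Energy conservation: mgh = ½mv_top² + mg(2r)
v_top² = 2g(h − 2r) = 2(9.8)(3.41 − 1.444) = 38.53
v_top = 6.208 m/s

v = 6.21 m/s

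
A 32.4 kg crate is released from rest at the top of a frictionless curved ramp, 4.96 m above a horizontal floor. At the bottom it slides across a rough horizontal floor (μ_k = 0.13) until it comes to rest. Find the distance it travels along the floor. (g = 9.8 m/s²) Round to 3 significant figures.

d = 38.2 m

Applying the work–energy principle:
At rest all PE has been dissipated by friction: mgh = μ_k m g d
d = h/μ_k = 4.96/0.13 = 38.15 m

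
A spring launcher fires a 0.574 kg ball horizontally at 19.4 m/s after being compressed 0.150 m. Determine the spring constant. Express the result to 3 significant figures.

k = 9600 N/m

Spring PE at full compression equals KE at release: ½kx² = ½mv²
k = mv²/x² = (0.574)(19.4)²/(0.150)² = 9601 N/m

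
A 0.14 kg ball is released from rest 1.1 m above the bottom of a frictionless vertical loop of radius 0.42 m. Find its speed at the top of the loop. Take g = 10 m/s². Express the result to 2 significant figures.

Energy conservation: mgh = ½mv_top² + mg(2r)
v_top² = 2g(h − 2r) = 2(10)(1.1 − 0.8400) = 5.200
v_top = 2.280 m/s

v = 2.3 m/s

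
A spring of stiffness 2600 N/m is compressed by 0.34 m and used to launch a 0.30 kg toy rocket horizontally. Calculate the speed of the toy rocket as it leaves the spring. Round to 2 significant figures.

v = 32 m/s

The toy rocket leaves the spring when the spring is at natural length, so ½kx² = ½mv²
v = x√(k/m) = 0.34 × √(2600/0.30) = 31.65 m/s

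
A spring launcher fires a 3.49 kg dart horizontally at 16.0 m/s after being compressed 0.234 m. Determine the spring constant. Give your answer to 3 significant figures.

k = 16300 N/m

Spring PE at full compression equals KE at release: ½kx² = ½mv²
k = mv²/x² = (3.49)(16.0)²/(0.234)² = 16317 N/m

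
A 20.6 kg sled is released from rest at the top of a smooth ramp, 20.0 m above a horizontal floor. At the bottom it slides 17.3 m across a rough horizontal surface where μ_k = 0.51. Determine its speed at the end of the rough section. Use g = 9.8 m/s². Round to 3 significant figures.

Applying the work–energy principle:
mgh = ½mv² + μ_k m g d
W_f = μ_k mg d = (0.51)(20.6)(9.8)(17.3) = 1781 J
½mv² = mgh − W_f = 4037.6 − 1781 = 2256.4 J
v = √(2 × 2256.4/20.6) = 14.80 m/s

v = 14.8 m/s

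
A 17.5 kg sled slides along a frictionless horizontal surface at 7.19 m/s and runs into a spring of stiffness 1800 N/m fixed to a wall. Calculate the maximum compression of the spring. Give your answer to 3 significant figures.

All KE is stored as spring PE at maximum compression: ½mv² = ½kx²
x = v√(m/k) = 7.19 × √(17.5/1800) = 0.7089 m

x = 0.709 m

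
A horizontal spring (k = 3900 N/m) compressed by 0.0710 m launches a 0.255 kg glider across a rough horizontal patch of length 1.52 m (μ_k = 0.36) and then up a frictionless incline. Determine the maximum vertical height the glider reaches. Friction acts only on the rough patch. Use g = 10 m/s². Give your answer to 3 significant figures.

Spring energy: E₀ = ½kx² = ½(3900)(0.0710)² = 9.8299 J
Friction: W_f = μ_k mg d = (0.36)(0.255)(10)(1.52) = 1.395 J
Energy at base of ramp: E = 9.8299 − 1.395 = 8.4346 J
At max height all remaining energy is PE: mgh = E ⇒ h = E/(mg) = 8.4346/(0.255 × 10) = 3.308 m

h = 3.31 m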